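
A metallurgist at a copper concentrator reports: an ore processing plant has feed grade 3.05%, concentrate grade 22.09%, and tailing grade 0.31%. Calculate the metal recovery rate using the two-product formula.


91.1147%

Using the two-product formula:
R = 100 * c * (f - t) / (f * (c - t))
Numerator = 100 * 22.09 * (3.05 - 0.31)
= 100 * 22.09 * 2.74
= 6052.66
Denominator = 3.05 * (22.09 - 0.31)
= 3.05 * 21.78
= 66.429
R = 6052.66 / 66.429
= 91.1147%


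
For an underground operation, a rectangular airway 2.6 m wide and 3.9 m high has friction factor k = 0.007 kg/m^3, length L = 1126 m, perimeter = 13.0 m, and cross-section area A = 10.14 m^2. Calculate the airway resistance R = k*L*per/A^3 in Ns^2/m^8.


Compute the numerator:
k * L * per = 0.007 * 1126 * 13.0
= 102.466
Compute the denominator:
A^3 = 10.14^3 = 1042.590744
Resistance:
R = 102.466 / 1042.590744
= 0.0983 Ns^2/m^8

0.0983 Ns^2/m^8


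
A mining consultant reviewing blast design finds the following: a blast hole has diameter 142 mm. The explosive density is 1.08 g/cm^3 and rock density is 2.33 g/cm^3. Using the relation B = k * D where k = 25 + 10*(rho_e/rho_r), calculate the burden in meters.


First, compute k:
rho_e / rho_r = 1.08 / 2.33 = 0.4635193133
k = 25 + 10 * 0.4635193133 = 29.63519313
Then, compute burden:
B = k * D / 1000 = 29.63519313 * 142 / 1000
= 4208.197425 / 1000
= 4.2082 m

4.2082 m


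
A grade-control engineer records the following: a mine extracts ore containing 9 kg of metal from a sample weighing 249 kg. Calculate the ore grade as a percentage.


Ore grade = (metal mass / ore mass) * 100
= (9 / 249) * 100
= 0.03614457831 * 100
= 3.6145%

3.6145%


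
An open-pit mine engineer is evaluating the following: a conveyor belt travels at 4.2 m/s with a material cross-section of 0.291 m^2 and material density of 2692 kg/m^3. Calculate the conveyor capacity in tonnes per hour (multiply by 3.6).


Volumetric flow = speed * area
= 4.2 * 0.291 = 1.2222 m^3/s
Mass flow = volumetric * density
= 1.2222 * 2692 = 3290.1624 kg/s
Convert to t/h: multiply by 3.6
Capacity = 3290.1624 * 3.6
= 11844.5846 t/h

11844.5846 t/h


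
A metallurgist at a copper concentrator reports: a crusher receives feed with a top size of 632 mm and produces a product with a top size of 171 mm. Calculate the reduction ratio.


3.6959

Reduction ratio = feed size / product size
= 632 / 171
= 3.6959


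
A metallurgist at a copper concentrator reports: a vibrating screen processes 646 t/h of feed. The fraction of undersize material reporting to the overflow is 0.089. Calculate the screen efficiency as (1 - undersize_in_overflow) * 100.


Screen efficiency = (1 - fraction of undersize in overflow) * 100
= (1 - 0.089) * 100
= 0.911 * 100
= 91.1%

91.1%


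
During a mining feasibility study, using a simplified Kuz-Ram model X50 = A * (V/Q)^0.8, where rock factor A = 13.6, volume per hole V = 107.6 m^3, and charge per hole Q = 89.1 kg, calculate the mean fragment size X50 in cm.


Compute V/Q:
V/Q = 107.6 / 89.1 = 1.207631874
Raise to the power 0.8:
(V/Q)^0.8 = 1.207631874^0.8 = 1.162914147
Multiply by A:
X50 = 13.6 * 1.162914147
= 15.8156 cm

15.8156 cm


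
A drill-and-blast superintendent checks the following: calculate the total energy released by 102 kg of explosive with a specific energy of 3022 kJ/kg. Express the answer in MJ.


308.244 MJ

Energy = mass * specific_energy / 1000
= 102 * 3022 / 1000
= 308244 / 1000
= 308.244 MJ


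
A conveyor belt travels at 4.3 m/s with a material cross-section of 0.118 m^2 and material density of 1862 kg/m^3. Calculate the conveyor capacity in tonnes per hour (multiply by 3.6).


3401.2037 t/h

Volumetric flow = speed * area
= 4.3 * 0.118 = 0.5074 m^3/s
Mass flow = volumetric * density
= 0.5074 * 1862 = 944.7788 kg/s
Convert to t/h: multiply by 3.6
Capacity = 944.7788 * 3.6
= 3401.2037 t/h


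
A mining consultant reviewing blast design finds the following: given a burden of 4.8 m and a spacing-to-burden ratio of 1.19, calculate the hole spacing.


5.712 m

Spacing = burden * ratio
= 4.8 * 1.19
= 5.712 m


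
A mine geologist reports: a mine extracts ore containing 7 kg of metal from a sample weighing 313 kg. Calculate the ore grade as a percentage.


Ore grade = (metal mass / ore mass) * 100
= (7 / 313) * 100
= 0.02236421725 * 100
= 2.2364%

2.2364%


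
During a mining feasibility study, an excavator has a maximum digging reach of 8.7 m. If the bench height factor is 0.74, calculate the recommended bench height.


6.438 m

Bench height = reach * factor
= 8.7 * 0.74
= 6.438 m


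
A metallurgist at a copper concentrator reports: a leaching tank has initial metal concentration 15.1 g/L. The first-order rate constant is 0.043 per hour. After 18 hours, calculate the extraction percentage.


Compute the exponent:
-k * t = -0.043 * 18 = -0.774
Remaining concentration:
C = 15.1 * exp(-0.774)
= 15.1 * 0.4611647152
= 6.9635872 g/L
Extracted = 15.1 - 6.9635872 = 8.1364128 g/L
Extraction % = 8.1364128 / 15.1 * 100
= 53.8835%

53.8835%


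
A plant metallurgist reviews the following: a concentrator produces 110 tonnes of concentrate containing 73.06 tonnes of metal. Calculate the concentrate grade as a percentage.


Grade = (metal in concentrate / concentrate mass) * 100
= (73.06 / 110) * 100
= 0.6641818182 * 100
= 66.4182%

66.4182%


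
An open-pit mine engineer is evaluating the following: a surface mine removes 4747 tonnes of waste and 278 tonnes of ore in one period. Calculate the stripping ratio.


Stripping ratio = waste tonnage / ore tonnage
= 4747 / 278
= 17.0755

17.0755


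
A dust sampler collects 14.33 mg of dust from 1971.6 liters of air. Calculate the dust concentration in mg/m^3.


Convert liters to m^3: 1 m^3 = 1000 L
Concentration = mass / volume * 1000
= 14.33 / 1971.6 * 1000
= 0.007268208562 * 1000
= 7.2682 mg/m^3

7.2682 mg/m^3


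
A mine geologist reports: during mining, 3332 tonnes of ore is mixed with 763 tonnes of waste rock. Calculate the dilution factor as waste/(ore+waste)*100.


18.6325%

Total material = ore + waste
= 3332 + 763 = 4095 tonnes
Dilution = waste / total * 100
= 763 / 4095 * 100
= 0.1863247863 * 100
= 18.6325%


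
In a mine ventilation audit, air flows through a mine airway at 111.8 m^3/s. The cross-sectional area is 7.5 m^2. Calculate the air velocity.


14.9067 m/s

Velocity = flow rate / cross-sectional area
= 111.8 / 7.5
= 14.9067 m/s


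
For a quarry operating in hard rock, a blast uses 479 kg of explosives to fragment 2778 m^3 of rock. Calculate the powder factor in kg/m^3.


Powder factor = explosive mass / rock volume
= 479 / 2778
= 0.1724 kg/m^3

0.1724 kg/m^3


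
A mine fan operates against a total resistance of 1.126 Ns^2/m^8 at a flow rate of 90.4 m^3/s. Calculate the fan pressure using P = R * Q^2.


9201.8522 Pa

Compute Q^2:
Q^2 = 90.4^2 = 8172.16
Compute pressure:
P = R * Q^2 = 1.126 * 8172.16
= 9201.8522 Pa


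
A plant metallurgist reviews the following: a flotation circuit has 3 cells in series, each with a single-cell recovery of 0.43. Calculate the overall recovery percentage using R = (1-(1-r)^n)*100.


81.4807%

Complement of single-cell recovery:
1 - r = 1 - 0.43 = 0.57
Raise to power n:
(1 - r)^3 = 0.57^3 = 0.185193
Overall recovery:
R = (1 - 0.185193) * 100
= 81.4807%


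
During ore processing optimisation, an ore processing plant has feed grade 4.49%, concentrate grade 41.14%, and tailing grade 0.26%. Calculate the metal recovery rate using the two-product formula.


94.8085%

Using the two-product formula:
R = 100 * c * (f - t) / (f * (c - t))
Numerator = 100 * 41.14 * (4.49 - 0.26)
= 100 * 41.14 * 4.23
= 17402.22
Denominator = 4.49 * (41.14 - 0.26)
= 4.49 * 40.88
= 183.5512
R = 17402.22 / 183.5512
= 94.8085%


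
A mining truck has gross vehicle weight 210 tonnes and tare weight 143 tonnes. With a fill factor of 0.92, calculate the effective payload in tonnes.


Maximum payload = gross - tare
= 210 - 143 = 67 tonnes
Effective payload = max payload * fill factor
= 67 * 0.92
= 61.64 tonnes

61.64 tonnes


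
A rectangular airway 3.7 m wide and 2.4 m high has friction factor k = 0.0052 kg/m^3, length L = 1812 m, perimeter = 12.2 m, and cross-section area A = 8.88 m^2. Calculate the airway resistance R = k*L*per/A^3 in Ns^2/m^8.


Compute the numerator:
k * L * per = 0.0052 * 1812 * 12.2
= 114.95328
Compute the denominator:
A^3 = 8.88^3 = 700.227072
Resistance:
R = 114.95328 / 700.227072
= 0.1642 Ns^2/m^8

0.1642 Ns^2/m^8


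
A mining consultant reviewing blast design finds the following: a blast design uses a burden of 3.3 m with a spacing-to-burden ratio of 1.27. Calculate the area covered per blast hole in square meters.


First, find the spacing:
Spacing = burden * ratio = 3.3 * 1.27
= 4.191 m
Then, calculate the area:
Area = burden * spacing = 3.3 * 4.191
= 13.8303 m^2

13.8303 m^2


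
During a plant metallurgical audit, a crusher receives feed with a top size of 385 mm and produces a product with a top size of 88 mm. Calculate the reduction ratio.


4.375

Reduction ratio = feed size / product size
= 385 / 88
= 4.375


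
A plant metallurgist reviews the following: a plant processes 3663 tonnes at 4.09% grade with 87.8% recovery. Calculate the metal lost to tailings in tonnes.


18.2776 tonnes

Total metal in feed:
= 3663 * 4.09 / 100 = 149.8167 tonnes
Metal recovered:
= 149.8167 * 87.8 / 100 = 131.5390626 tonnes
Metal lost to tailings:
= 149.8167 - 131.5390626
= 18.2776 tonnes


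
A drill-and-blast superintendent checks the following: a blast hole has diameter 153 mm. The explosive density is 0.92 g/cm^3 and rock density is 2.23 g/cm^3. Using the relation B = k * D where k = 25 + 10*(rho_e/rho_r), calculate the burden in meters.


First, compute k:
rho_e / rho_r = 0.92 / 2.23 = 0.4125560538
k = 25 + 10 * 0.4125560538 = 29.12556054
Then, compute burden:
B = k * D / 1000 = 29.12556054 * 153 / 1000
= 4456.210762 / 1000
= 4.4562 m

4.4562 m


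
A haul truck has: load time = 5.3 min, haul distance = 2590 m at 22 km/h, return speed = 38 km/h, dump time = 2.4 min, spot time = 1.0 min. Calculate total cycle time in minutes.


19.8531 min

Convert haul speed to m/min: 22 * 1000/60 = 366.6666667 m/min
Haul time = 2590 / 366.6666667 = 7.063636364 min
Convert return speed to m/min: 38 * 1000/60 = 633.3333333 m/min
Return time = 2590 / 633.3333333 = 4.089473684 min
Total cycle time:
= 5.3 + 7.063636364 + 2.4 + 4.089473684 + 1.0
= 19.8531 min


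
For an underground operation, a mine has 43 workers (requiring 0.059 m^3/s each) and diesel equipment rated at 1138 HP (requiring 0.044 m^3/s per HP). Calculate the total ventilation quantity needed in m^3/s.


52.609 m^3/s

Airflow for workers:
Q_people = 43 * 0.059 = 2.537 m^3/s
Airflow for diesel equipment:
Q_diesel = 1138 * 0.044 = 50.072 m^3/s
Total ventilation:
Q_total = 2.537 + 50.072
= 52.609 m^3/s


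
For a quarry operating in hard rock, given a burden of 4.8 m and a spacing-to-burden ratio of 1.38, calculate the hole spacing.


Spacing = burden * ratio
= 4.8 * 1.38
= 6.624 m

6.624 m


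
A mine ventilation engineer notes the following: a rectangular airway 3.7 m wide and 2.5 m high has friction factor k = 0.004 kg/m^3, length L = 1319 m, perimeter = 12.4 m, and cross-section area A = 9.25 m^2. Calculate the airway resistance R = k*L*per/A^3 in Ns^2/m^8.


Compute the numerator:
k * L * per = 0.004 * 1319 * 12.4
= 65.4224
Compute the denominator:
A^3 = 9.25^3 = 791.453125
Resistance:
R = 65.4224 / 791.453125
= 0.0827 Ns^2/m^8

0.0827 Ns^2/m^8


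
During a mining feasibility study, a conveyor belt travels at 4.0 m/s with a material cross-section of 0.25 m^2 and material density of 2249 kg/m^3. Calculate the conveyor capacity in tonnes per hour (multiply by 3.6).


8096.4 t/h

Volumetric flow = speed * area
= 4.0 * 0.25 = 1.0 m^3/s
Mass flow = volumetric * density
= 1.0 * 2249 = 2249.0 kg/s
Convert to t/h: multiply by 3.6
Capacity = 2249.0 * 3.6
= 8096.4 t/h


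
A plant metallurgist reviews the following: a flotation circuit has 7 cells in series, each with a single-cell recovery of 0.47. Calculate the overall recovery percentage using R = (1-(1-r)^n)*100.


98.8253%

Complement of single-cell recovery:
1 - r = 1 - 0.47 = 0.53
Raise to power n:
(1 - r)^7 = 0.53^7 = 0.0117471114
Overall recovery:
R = (1 - 0.0117471114) * 100
= 98.8253%


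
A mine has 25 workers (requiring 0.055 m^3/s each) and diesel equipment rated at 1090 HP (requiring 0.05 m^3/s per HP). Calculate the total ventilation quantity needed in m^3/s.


Airflow for workers:
Q_people = 25 * 0.055 = 1.375 m^3/s
Airflow for diesel equipment:
Q_diesel = 1090 * 0.05 = 54.5 m^3/s
Total ventilation:
Q_total = 1.375 + 54.5
= 55.875 m^3/s

55.875 m^3/s


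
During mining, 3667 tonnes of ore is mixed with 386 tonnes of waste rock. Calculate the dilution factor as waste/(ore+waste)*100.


Total material = ore + waste
= 3667 + 386 = 4053 tonnes
Dilution = waste / total * 100
= 386 / 4053 * 100
= 0.09523809524 * 100
= 9.5238%

9.5238%


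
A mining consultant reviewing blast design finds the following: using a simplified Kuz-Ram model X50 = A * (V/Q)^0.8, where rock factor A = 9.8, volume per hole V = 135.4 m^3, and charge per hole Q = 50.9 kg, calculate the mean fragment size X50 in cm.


21.4361 cm

Compute V/Q:
V/Q = 135.4 / 50.9 = 2.660117878
Raise to the power 0.8:
(V/Q)^0.8 = 2.660117878^0.8 = 2.187362214
Multiply by A:
X50 = 9.8 * 2.187362214
= 21.4361 cm


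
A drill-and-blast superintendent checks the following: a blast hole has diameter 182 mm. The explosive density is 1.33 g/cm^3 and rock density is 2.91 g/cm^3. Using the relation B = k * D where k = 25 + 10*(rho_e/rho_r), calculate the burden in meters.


First, compute k:
rho_e / rho_r = 1.33 / 2.91 = 0.4570446735
k = 25 + 10 * 0.4570446735 = 29.57044674
Then, compute burden:
B = k * D / 1000 = 29.57044674 * 182 / 1000
= 5381.821306 / 1000
= 5.3818 m

5.3818 m


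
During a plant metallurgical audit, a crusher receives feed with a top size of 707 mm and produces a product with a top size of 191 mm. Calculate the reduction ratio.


3.7016

Reduction ratio = feed size / product size
= 707 / 191
= 3.7016


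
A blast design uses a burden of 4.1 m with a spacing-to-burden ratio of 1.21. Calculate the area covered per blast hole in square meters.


First, find the spacing:
Spacing = burden * ratio = 4.1 * 1.21
= 4.961 m
Then, calculate the area:
Area = burden * spacing = 4.1 * 4.961
= 20.3401 m^2

20.3401 m^2


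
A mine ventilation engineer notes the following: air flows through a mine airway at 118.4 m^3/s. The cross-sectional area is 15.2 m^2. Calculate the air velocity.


7.7895 m/s

Velocity = flow rate / cross-sectional area
= 118.4 / 15.2
= 7.7895 m/s


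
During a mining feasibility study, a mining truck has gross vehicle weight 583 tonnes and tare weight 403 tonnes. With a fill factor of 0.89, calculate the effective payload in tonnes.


Maximum payload = gross - tare
= 583 - 403 = 180 tonnes
Effective payload = max payload * fill factor
= 180 * 0.89
= 160.2 tonnes

160.2 tonnes


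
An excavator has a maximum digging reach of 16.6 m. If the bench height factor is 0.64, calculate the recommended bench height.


Bench height = reach * factor
= 16.6 * 0.64
= 10.624 m

10.624 m


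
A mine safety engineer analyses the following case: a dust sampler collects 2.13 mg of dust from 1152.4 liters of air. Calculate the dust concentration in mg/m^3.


1.8483 mg/m^3

Convert liters to m^3: 1 m^3 = 1000 L
Concentration = mass / volume * 1000
= 2.13 / 1152.4 * 1000
= 0.001848316557 * 1000
= 1.8483 mg/m^3


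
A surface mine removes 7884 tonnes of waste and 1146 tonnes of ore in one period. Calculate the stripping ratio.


Stripping ratio = waste tonnage / ore tonnage
= 7884 / 1146
= 6.8796

6.8796


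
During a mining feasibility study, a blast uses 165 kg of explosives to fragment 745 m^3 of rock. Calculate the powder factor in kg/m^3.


0.2215 kg/m^3

Powder factor = explosive mass / rock volume
= 165 / 745
= 0.2215 kg/m^3


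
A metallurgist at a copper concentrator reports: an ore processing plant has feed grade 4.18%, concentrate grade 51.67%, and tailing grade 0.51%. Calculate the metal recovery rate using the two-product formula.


Using the two-product formula:
R = 100 * c * (f - t) / (f * (c - t))
Numerator = 100 * 51.67 * (4.18 - 0.51)
= 100 * 51.67 * 3.67
= 18962.89
Denominator = 4.18 * (51.67 - 0.51)
= 4.18 * 51.16
= 213.8488
R = 18962.89 / 213.8488
= 88.6743%

88.6743%


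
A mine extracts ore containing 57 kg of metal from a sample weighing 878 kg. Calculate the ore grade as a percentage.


Ore grade = (metal mass / ore mass) * 100
= (57 / 878) * 100
= 0.06492027335 * 100
= 6.492%

6.492%


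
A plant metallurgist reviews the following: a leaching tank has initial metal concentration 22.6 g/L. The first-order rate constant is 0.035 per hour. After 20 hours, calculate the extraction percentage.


Compute the exponent:
-k * t = -0.035 * 20 = -0.7
Remaining concentration:
C = 22.6 * exp(-0.7)
= 22.6 * 0.4965853038
= 11.22282787 g/L
Extracted = 22.6 - 11.22282787 = 11.37717213 g/L
Extraction % = 11.37717213 / 22.6 * 100
= 50.3415%

50.3415%


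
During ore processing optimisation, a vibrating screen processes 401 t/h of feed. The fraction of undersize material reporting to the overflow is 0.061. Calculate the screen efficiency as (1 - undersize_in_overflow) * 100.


Screen efficiency = (1 - fraction of undersize in overflow) * 100
= (1 - 0.061) * 100
= 0.939 * 100
= 93.9%

93.9%


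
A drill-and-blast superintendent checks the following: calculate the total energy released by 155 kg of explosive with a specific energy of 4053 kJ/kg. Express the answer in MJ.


Energy = mass * specific_energy / 1000
= 155 * 4053 / 1000
= 628215 / 1000
= 628.215 MJ

628.215 MJ


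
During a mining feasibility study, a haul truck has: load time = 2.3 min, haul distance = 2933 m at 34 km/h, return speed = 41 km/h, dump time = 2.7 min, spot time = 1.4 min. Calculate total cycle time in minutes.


15.8681 min

Convert haul speed to m/min: 34 * 1000/60 = 566.6666667 m/min
Haul time = 2933 / 566.6666667 = 5.175882353 min
Convert return speed to m/min: 41 * 1000/60 = 683.3333333 m/min
Return time = 2933 / 683.3333333 = 4.292195122 min
Total cycle time:
= 2.3 + 5.175882353 + 2.7 + 4.292195122 + 1.4
= 15.8681 min


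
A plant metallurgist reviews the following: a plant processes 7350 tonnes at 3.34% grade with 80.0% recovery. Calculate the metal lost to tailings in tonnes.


Total metal in feed:
= 7350 * 3.34 / 100 = 245.49 tonnes
Metal recovered:
= 245.49 * 80.0 / 100 = 196.392 tonnes
Metal lost to tailings:
= 245.49 - 196.392
= 49.098 tonnes

49.098 tonnes


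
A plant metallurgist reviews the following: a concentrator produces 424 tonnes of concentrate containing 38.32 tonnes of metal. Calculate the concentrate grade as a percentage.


Grade = (metal in concentrate / concentrate mass) * 100
= (38.32 / 424) * 100
= 0.09037735849 * 100
= 9.0377%

9.0377%


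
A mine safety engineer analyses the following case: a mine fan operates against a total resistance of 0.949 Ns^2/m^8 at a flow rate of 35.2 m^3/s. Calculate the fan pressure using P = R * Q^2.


Compute Q^2:
Q^2 = 35.2^2 = 1239.04
Compute pressure:
P = R * Q^2 = 0.949 * 1239.04
= 1175.849 Pa

1175.849 Pa


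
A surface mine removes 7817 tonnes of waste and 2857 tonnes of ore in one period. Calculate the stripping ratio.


2.7361

Stripping ratio = waste tonnage / ore tonnage
= 7817 / 2857
= 2.7361


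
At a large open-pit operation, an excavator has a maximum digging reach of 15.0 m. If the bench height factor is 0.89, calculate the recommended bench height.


13.35 m

Bench height = reach * factor
= 15.0 * 0.89
= 13.35 m


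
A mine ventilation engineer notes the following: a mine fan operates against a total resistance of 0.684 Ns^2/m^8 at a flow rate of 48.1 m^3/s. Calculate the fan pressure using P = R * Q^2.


Compute Q^2:
Q^2 = 48.1^2 = 2313.61
Compute pressure:
P = R * Q^2 = 0.684 * 2313.61
= 1582.5092 Pa

1582.5092 Pa


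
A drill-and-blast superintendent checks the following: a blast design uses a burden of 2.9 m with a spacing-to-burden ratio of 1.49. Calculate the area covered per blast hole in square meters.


First, find the spacing:
Spacing = burden * ratio = 2.9 * 1.49
= 4.321 m
Then, calculate the area:
Area = burden * spacing = 2.9 * 4.321
= 12.5309 m^2

12.5309 m^2


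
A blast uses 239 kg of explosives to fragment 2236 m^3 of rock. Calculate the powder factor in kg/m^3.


Powder factor = explosive mass / rock volume
= 239 / 2236
= 0.1069 kg/m^3

0.1069 kg/m^3


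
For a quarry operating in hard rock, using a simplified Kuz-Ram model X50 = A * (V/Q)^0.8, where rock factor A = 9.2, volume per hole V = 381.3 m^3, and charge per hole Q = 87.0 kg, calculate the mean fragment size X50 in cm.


30.0045 cm

Compute V/Q:
V/Q = 381.3 / 87.0 = 4.382758621
Raise to the power 0.8:
(V/Q)^0.8 = 4.382758621^0.8 = 3.261354757
Multiply by A:
X50 = 9.2 * 3.261354757
= 30.0045 cm


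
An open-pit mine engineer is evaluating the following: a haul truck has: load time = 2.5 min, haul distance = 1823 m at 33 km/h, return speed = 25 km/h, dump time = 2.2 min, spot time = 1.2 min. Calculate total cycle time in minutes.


Convert haul speed to m/min: 33 * 1000/60 = 550 m/min
Haul time = 1823 / 550 = 3.314545455 min
Convert return speed to m/min: 25 * 1000/60 = 416.6666667 m/min
Return time = 1823 / 416.6666667 = 4.3752 min
Total cycle time:
= 2.5 + 3.314545455 + 2.2 + 4.3752 + 1.2
= 13.5897 min

13.5897 min


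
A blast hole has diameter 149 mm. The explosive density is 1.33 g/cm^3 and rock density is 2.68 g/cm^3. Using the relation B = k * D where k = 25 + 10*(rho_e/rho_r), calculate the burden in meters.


First, compute k:
rho_e / rho_r = 1.33 / 2.68 = 0.4962686567
k = 25 + 10 * 0.4962686567 = 29.96268657
Then, compute burden:
B = k * D / 1000 = 29.96268657 * 149 / 1000
= 4464.440299 / 1000
= 4.4644 m

4.4644 m


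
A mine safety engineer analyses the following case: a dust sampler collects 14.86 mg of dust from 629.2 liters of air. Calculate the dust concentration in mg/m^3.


Convert liters to m^3: 1 m^3 = 1000 L
Concentration = mass / volume * 1000
= 14.86 / 629.2 * 1000
= 0.0236172918 * 1000
= 23.6173 mg/m^3

23.6173 mg/m^3


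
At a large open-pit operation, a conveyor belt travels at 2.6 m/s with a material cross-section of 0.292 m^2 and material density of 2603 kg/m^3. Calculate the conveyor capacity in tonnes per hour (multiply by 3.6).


Volumetric flow = speed * area
= 2.6 * 0.292 = 0.7592 m^3/s
Mass flow = volumetric * density
= 0.7592 * 2603 = 1976.1976 kg/s
Convert to t/h: multiply by 3.6
Capacity = 1976.1976 * 3.6
= 7114.3114 t/h

7114.3114 t/h


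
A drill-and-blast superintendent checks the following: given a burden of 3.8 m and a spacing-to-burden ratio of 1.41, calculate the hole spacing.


Spacing = burden * ratio
= 3.8 * 1.41
= 5.358 m

5.358 m


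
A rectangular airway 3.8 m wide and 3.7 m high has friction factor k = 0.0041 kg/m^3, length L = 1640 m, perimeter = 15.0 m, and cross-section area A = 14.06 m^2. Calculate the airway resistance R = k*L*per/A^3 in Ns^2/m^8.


0.0363 Ns^2/m^8

Compute the numerator:
k * L * per = 0.0041 * 1640 * 15.0
= 100.86
Compute the denominator:
A^3 = 14.06^3 = 2779.431416
Resistance:
R = 100.86 / 2779.431416
= 0.0363 Ns^2/m^8


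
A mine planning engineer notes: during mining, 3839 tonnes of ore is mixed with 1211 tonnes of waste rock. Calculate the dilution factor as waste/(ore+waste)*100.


23.9802%

Total material = ore + waste
= 3839 + 1211 = 5050 tonnes
Dilution = waste / total * 100
= 1211 / 5050 * 100
= 0.2398019802 * 100
= 23.9802%


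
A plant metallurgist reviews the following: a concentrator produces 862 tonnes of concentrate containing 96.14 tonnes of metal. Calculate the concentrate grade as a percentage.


11.1531%

Grade = (metal in concentrate / concentrate mass) * 100
= (96.14 / 862) * 100
= 0.1115313225 * 100
= 11.1531%


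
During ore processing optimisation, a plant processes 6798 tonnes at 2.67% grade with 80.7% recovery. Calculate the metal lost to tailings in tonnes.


35.0308 tonnes

Total metal in feed:
= 6798 * 2.67 / 100 = 181.5066 tonnes
Metal recovered:
= 181.5066 * 80.7 / 100 = 146.4758262 tonnes
Metal lost to tailings:
= 181.5066 - 146.4758262
= 35.0308 tonnes


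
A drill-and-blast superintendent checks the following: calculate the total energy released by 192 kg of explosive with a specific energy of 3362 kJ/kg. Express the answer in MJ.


645.504 MJ

Energy = mass * specific_energy / 1000
= 192 * 3362 / 1000
= 645504 / 1000
= 645.504 MJ


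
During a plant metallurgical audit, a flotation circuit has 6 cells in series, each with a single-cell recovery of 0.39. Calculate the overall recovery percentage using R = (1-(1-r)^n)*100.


94.848%

Complement of single-cell recovery:
1 - r = 1 - 0.39 = 0.61
Raise to power n:
(1 - r)^6 = 0.61^6 = 0.05152037436
Overall recovery:
R = (1 - 0.05152037436) * 100
= 94.848%


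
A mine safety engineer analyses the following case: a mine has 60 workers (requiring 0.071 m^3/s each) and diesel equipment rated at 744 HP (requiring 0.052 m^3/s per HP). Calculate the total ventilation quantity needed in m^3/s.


Airflow for workers:
Q_people = 60 * 0.071 = 4.26 m^3/s
Airflow for diesel equipment:
Q_diesel = 744 * 0.052 = 38.688 m^3/s
Total ventilation:
Q_total = 4.26 + 38.688
= 42.948 m^3/s

42.948 m^3/s


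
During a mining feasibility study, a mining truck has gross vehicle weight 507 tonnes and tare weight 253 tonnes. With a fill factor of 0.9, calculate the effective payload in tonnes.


Maximum payload = gross - tare
= 507 - 253 = 254 tonnes
Effective payload = max payload * fill factor
= 254 * 0.9
= 228.6 tonnes

228.6 tonnes


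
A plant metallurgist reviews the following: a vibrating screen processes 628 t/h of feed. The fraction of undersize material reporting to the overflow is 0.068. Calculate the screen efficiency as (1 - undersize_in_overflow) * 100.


Screen efficiency = (1 - fraction of undersize in overflow) * 100
= (1 - 0.068) * 100
= 0.932 * 100
= 93.2%

93.2%


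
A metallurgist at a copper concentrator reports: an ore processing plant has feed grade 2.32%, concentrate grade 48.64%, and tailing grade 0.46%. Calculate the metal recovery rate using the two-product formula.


80.9379%

Using the two-product formula:
R = 100 * c * (f - t) / (f * (c - t))
Numerator = 100 * 48.64 * (2.32 - 0.46)
= 100 * 48.64 * 1.86
= 9047.04
Denominator = 2.32 * (48.64 - 0.46)
= 2.32 * 48.18
= 111.7776
R = 9047.04 / 111.7776
= 80.9379%


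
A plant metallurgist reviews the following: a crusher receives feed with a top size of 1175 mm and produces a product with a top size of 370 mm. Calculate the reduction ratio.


3.1757

Reduction ratio = feed size / product size
= 1175 / 370
= 3.1757


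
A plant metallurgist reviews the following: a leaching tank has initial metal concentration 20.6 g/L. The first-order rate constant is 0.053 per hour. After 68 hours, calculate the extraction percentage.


97.2785%

Compute the exponent:
-k * t = -0.053 * 68 = -3.604
Remaining concentration:
C = 20.6 * exp(-3.604)
= 20.6 * 0.02721464586
= 0.5606217046 g/L
Extracted = 20.6 - 0.5606217046 = 20.0393783 g/L
Extraction % = 20.0393783 / 20.6 * 100
= 97.2785%


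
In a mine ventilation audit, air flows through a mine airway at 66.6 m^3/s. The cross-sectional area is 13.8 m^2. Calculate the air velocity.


Velocity = flow rate / cross-sectional area
= 66.6 / 13.8
= 4.8261 m/s

4.8261 m/s


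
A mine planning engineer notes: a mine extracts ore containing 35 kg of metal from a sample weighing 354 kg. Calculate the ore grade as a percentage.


Ore grade = (metal mass / ore mass) * 100
= (35 / 354) * 100
= 0.0988700565 * 100
= 9.887%

9.887%


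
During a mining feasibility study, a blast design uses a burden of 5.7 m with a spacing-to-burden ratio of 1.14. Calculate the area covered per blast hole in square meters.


First, find the spacing:
Spacing = burden * ratio = 5.7 * 1.14
= 6.498 m
Then, calculate the area:
Area = burden * spacing = 5.7 * 6.498
= 37.0386 m^2

37.0386 m^2


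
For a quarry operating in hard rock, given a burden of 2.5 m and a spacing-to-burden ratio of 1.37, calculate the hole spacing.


3.425 m

Spacing = burden * ratio
= 2.5 * 1.37
= 3.425 m


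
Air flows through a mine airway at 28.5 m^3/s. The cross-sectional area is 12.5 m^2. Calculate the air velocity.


Velocity = flow rate / cross-sectional area
= 28.5 / 12.5
= 2.28 m/s

2.28 m/s


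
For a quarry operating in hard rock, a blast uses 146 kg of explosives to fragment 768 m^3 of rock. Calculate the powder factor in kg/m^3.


Powder factor = explosive mass / rock volume
= 146 / 768
= 0.1901 kg/m^3

0.1901 kg/m^3


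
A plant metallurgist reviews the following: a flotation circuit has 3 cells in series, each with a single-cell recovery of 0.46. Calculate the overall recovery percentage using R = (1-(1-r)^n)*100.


Complement of single-cell recovery:
1 - r = 1 - 0.46 = 0.54
Raise to power n:
(1 - r)^3 = 0.54^3 = 0.157464
Overall recovery:
R = (1 - 0.157464) * 100
= 84.2536%

84.2536%


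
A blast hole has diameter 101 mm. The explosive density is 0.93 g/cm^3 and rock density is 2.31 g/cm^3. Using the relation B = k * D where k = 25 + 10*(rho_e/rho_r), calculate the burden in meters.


2.9316 m

First, compute k:
rho_e / rho_r = 0.93 / 2.31 = 0.4025974026
k = 25 + 10 * 0.4025974026 = 29.02597403
Then, compute burden:
B = k * D / 1000 = 29.02597403 * 101 / 1000
= 2931.623377 / 1000
= 2.9316 m


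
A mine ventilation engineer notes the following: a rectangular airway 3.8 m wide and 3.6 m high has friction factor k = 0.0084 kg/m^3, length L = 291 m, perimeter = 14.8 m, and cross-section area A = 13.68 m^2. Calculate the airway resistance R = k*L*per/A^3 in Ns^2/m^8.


0.0141 Ns^2/m^8

Compute the numerator:
k * L * per = 0.0084 * 291 * 14.8
= 36.17712
Compute the denominator:
A^3 = 13.68^3 = 2560.108032
Resistance:
R = 36.17712 / 2560.108032
= 0.0141 Ns^2/m^8


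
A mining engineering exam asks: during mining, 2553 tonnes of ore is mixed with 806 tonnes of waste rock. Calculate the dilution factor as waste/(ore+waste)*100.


Total material = ore + waste
= 2553 + 806 = 3359 tonnes
Dilution = waste / total * 100
= 806 / 3359 * 100
= 0.2399523668 * 100
= 23.9952%

23.9952%


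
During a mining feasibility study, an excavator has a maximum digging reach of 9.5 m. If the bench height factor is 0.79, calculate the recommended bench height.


7.505 m

Bench height = reach * factor
= 9.5 * 0.79
= 7.505 m


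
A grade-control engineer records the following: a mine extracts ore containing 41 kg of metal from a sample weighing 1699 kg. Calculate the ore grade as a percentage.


2.4132%

Ore grade = (metal mass / ore mass) * 100
= (41 / 1699) * 100
= 0.02413184226 * 100
= 2.4132%


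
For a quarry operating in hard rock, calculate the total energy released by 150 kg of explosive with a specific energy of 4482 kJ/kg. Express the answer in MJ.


672.3 MJ

Energy = mass * specific_energy / 1000
= 150 * 4482 / 1000
= 672300 / 1000
= 672.3 MJ


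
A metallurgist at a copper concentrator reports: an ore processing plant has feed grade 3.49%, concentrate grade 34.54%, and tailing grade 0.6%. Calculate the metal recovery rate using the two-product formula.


84.2719%

Using the two-product formula:
R = 100 * c * (f - t) / (f * (c - t))
Numerator = 100 * 34.54 * (3.49 - 0.6)
= 100 * 34.54 * 2.89
= 9982.06
Denominator = 3.49 * (34.54 - 0.6)
= 3.49 * 33.94
= 118.4506
R = 9982.06 / 118.4506
= 84.2719%


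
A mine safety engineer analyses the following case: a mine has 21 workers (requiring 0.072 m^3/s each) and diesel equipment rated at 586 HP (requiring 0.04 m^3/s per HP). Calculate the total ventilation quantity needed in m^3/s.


24.952 m^3/s

Airflow for workers:
Q_people = 21 * 0.072 = 1.512 m^3/s
Airflow for diesel equipment:
Q_diesel = 586 * 0.04 = 23.44 m^3/s
Total ventilation:
Q_total = 1.512 + 23.44
= 24.952 m^3/s


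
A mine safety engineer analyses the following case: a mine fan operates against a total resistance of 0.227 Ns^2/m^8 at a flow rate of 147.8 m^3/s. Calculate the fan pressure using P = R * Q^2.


Compute Q^2:
Q^2 = 147.8^2 = 21844.84
Compute pressure:
P = R * Q^2 = 0.227 * 21844.84
= 4958.7787 Pa

4958.7787 Pa


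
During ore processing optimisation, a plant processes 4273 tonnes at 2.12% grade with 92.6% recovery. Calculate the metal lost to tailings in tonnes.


6.7035 tonnes

Total metal in feed:
= 4273 * 2.12 / 100 = 90.5876 tonnes
Metal recovered:
= 90.5876 * 92.6 / 100 = 83.8841176 tonnes
Metal lost to tailings:
= 90.5876 - 83.8841176
= 6.7035 tonnes


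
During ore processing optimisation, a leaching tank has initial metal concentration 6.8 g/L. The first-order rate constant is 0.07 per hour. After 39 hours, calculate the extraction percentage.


93.4781%

Compute the exponent:
-k * t = -0.07 * 39 = -2.73
Remaining concentration:
C = 6.8 * exp(-2.73)
= 6.8 * 0.06521928967
= 0.4434911697 g/L
Extracted = 6.8 - 0.4434911697 = 6.35650883 g/L
Extraction % = 6.35650883 / 6.8 * 100
= 93.4781%


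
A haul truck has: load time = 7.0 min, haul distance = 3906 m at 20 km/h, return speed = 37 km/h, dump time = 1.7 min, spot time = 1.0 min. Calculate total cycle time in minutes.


27.7521 min

Convert haul speed to m/min: 20 * 1000/60 = 333.3333333 m/min
Haul time = 3906 / 333.3333333 = 11.718 min
Convert return speed to m/min: 37 * 1000/60 = 616.6666667 m/min
Return time = 3906 / 616.6666667 = 6.334054054 min
Total cycle time:
= 7.0 + 11.718 + 1.7 + 6.334054054 + 1.0
= 27.7521 min


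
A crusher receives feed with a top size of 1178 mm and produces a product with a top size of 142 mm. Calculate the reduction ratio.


Reduction ratio = feed size / product size
= 1178 / 142
= 8.2958

8.2958


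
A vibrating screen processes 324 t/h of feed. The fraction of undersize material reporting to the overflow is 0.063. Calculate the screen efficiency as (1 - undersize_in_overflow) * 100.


Screen efficiency = (1 - fraction of undersize in overflow) * 100
= (1 - 0.063) * 100
= 0.937 * 100
= 93.7%

93.7%


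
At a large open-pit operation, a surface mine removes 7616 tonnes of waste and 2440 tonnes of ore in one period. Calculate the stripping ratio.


3.1213

Stripping ratio = waste tonnage / ore tonnage
= 7616 / 2440
= 3.1213


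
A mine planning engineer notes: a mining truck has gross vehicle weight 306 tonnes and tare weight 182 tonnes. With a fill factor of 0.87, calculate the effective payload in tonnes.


107.88 tonnes

Maximum payload = gross - tare
= 306 - 182 = 124 tonnes
Effective payload = max payload * fill factor
= 124 * 0.87
= 107.88 tonnes


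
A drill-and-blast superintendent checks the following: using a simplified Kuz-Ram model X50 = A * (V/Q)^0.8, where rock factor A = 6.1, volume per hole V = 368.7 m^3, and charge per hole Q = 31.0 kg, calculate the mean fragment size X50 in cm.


44.216 cm

Compute V/Q:
V/Q = 368.7 / 31.0 = 11.89354839
Raise to the power 0.8:
(V/Q)^0.8 = 11.89354839^0.8 = 7.248516887
Multiply by A:
X50 = 6.1 * 7.248516887
= 44.216 cm


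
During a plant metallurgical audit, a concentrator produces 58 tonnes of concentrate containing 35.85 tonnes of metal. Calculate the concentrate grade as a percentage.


Grade = (metal in concentrate / concentrate mass) * 100
= (35.85 / 58) * 100
= 0.6181034483 * 100
= 61.8103%

61.8103%


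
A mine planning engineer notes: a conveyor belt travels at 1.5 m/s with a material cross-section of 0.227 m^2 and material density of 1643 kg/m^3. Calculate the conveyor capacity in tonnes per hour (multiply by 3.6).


Volumetric flow = speed * area
= 1.5 * 0.227 = 0.3405 m^3/s
Mass flow = volumetric * density
= 0.3405 * 1643 = 559.4415 kg/s
Convert to t/h: multiply by 3.6
Capacity = 559.4415 * 3.6
= 2013.9894 t/h

2013.9894 t/h


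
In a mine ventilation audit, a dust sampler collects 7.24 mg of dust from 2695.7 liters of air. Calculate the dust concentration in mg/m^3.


2.6858 mg/m^3

Convert liters to m^3: 1 m^3 = 1000 L
Concentration = mass / volume * 1000
= 7.24 / 2695.7 * 1000
= 0.002685758801 * 1000
= 2.6858 mg/m^3


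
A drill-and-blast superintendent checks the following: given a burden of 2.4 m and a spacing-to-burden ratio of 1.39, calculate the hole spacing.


3.336 m

Spacing = burden * ratio
= 2.4 * 1.39
= 3.336 m


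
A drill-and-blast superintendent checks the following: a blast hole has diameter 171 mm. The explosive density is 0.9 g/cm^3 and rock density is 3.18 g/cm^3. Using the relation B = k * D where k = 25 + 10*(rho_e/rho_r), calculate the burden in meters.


First, compute k:
rho_e / rho_r = 0.9 / 3.18 = 0.2830188679
k = 25 + 10 * 0.2830188679 = 27.83018868
Then, compute burden:
B = k * D / 1000 = 27.83018868 * 171 / 1000
= 4758.962264 / 1000
= 4.759 m

4.759 m


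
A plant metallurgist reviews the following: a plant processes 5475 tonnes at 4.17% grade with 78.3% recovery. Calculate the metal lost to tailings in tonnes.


49.5427 tonnes

Total metal in feed:
= 5475 * 4.17 / 100 = 228.3075 tonnes
Metal recovered:
= 228.3075 * 78.3 / 100 = 178.7647725 tonnes
Metal lost to tailings:
= 228.3075 - 178.7647725
= 49.5427 tonnes


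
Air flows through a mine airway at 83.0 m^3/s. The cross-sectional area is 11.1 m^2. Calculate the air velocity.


Velocity = flow rate / cross-sectional area
= 83.0 / 11.1
= 7.4775 m/s

7.4775 m/s


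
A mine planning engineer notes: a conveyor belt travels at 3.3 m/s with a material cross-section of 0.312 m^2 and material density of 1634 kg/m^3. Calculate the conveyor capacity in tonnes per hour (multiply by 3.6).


6056.519 t/h

Volumetric flow = speed * area
= 3.3 * 0.312 = 1.0296 m^3/s
Mass flow = volumetric * density
= 1.0296 * 1634 = 1682.3664 kg/s
Convert to t/h: multiply by 3.6
Capacity = 1682.3664 * 3.6
= 6056.519 t/h


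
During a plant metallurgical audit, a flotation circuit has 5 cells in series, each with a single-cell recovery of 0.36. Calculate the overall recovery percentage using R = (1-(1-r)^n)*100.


Complement of single-cell recovery:
1 - r = 1 - 0.36 = 0.64
Raise to power n:
(1 - r)^5 = 0.64^5 = 0.1073741824
Overall recovery:
R = (1 - 0.1073741824) * 100
= 89.2626%

89.2626%


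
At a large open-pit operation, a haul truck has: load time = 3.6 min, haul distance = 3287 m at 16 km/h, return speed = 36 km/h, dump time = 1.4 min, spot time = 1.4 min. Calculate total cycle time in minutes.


24.2046 min

Convert haul speed to m/min: 16 * 1000/60 = 266.6666667 m/min
Haul time = 3287 / 266.6666667 = 12.32625 min
Convert return speed to m/min: 36 * 1000/60 = 600 m/min
Return time = 3287 / 600 = 5.478333333 min
Total cycle time:
= 3.6 + 12.32625 + 1.4 + 5.478333333 + 1.4
= 24.2046 min


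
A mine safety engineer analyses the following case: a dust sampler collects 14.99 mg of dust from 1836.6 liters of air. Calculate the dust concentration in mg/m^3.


Convert liters to m^3: 1 m^3 = 1000 L
Concentration = mass / volume * 1000
= 14.99 / 1836.6 * 1000
= 0.008161820756 * 1000
= 8.1618 mg/m^3

8.1618 mg/m^3


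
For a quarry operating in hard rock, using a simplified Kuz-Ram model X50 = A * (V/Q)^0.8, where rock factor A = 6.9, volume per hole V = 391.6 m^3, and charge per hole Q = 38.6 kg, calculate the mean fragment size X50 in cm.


44.0406 cm

Compute V/Q:
V/Q = 391.6 / 38.6 = 10.14507772
Raise to the power 0.8:
(V/Q)^0.8 = 10.14507772^0.8 = 6.382698098
Multiply by A:
X50 = 6.9 * 6.382698098
= 44.0406 cm


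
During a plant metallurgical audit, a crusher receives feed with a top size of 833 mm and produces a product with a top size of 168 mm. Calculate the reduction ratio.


Reduction ratio = feed size / product size
= 833 / 168
= 4.9583

4.9583
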